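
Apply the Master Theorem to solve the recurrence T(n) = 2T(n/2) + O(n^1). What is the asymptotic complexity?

Master Theorem for T(n) = 2T(n/2) + O(n^1):

a = 2, b = 2, c = 1
log_b(a) = log_2(2) = 1.0000

Case 2: c = 1 = log_2(2) = 1.0000
T(n) = O(n^1 log n) = O(n log n)

For T(n) = 2T(n/2) + O(n^1): log_2(2) = 1.0000. This is Case 2 of the Master Theorem (c = log_b(a), equal work at all levels), giving O(n log n).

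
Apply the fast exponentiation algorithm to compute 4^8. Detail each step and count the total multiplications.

Computing 4^8 by squaring (build up from 4^1; each line after the first costs one multiplication):

4^1 = 4
4^2 = (4^1)^2 = 4^2 = 16
4^4 = (4^2)^2 = 16^2 = 256
4^8 = (4^4)^2 = 256^2 = 65536

Result: 65536
Multiplications needed: 3 (3 lines after 4^1)

4^8 = 65536. Using exponentiation by squaring, this requires 3 multiplications. The key idea: if the exponent is even, square the half-power; if odd, multiply by the base once.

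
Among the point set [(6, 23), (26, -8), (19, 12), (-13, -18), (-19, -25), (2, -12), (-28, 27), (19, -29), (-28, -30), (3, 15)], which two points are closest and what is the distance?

Computing all pairwise distances among 10 points:

d((6, 23), (26, -8)) = 36.8917
d((6, 23), (19, 12)) = 17.0294
d((6, 23), (-13, -18)) = 45.1885
d((6, 23), (-19, -25)) = 54.1202
d((6, 23), (2, -12)) = 35.2278
d((6, 23), (-28, 27)) = 34.2345
d((6, 23), (19, -29)) = 53.6004
d((6, 23), (-28, -30)) = 62.9682
d((6, 23), (3, 15)) = 8.544 <-- minimum
d((26, -8), (19, 12)) = 21.1896
d((26, -8), (-13, -18)) = 40.2616
d((26, -8), (-19, -25)) = 48.1041
d((26, -8), (2, -12)) = 24.3311
d((26, -8), (-28, 27)) = 64.3506
d((26, -8), (19, -29)) = 22.1359
d((26, -8), (-28, -30)) = 58.3095
d((26, -8), (3, 15)) = 32.5269
d((19, 12), (-13, -18)) = 43.8634
d((19, 12), (-19, -25)) = 53.0377
d((19, 12), (2, -12)) = 29.4109
d((19, 12), (-28, 27)) = 49.3356
d((19, 12), (19, -29)) = 41.0
d((19, 12), (-28, -30)) = 63.0317
d((19, 12), (3, 15)) = 16.2788
d((-13, -18), (-19, -25)) = 9.2195
d((-13, -18), (2, -12)) = 16.1555
d((-13, -18), (-28, 27)) = 47.4342
d((-13, -18), (19, -29)) = 33.8378
d((-13, -18), (-28, -30)) = 19.2094
d((-13, -18), (3, 15)) = 36.6742
d((-19, -25), (2, -12)) = 24.6982
d((-19, -25), (-28, 27)) = 52.7731
d((-19, -25), (19, -29)) = 38.2099
d((-19, -25), (-28, -30)) = 10.2956
d((-19, -25), (3, 15)) = 45.6508
d((2, -12), (-28, 27)) = 49.2037
d((2, -12), (19, -29)) = 24.0416
d((2, -12), (-28, -30)) = 34.9857
d((2, -12), (3, 15)) = 27.0185
d((-28, 27), (19, -29)) = 73.1095
d((-28, 27), (-28, -30)) = 57.0
d((-28, 27), (3, 15)) = 33.2415
d((19, -29), (-28, -30)) = 47.0106
d((19, -29), (3, 15)) = 46.8188
d((-28, -30), (3, 15)) = 54.6443

Closest pair: (6, 23) and (3, 15) with distance 8.544

The closest pair is (6, 23) and (3, 15) with Euclidean distance 8.544. For 10 points, brute-force pairwise comparison is shown above. For large n, the divide-and-conquer algorithm (sort by x, recurse on halves, check the dividing strip) achieves O(n log n).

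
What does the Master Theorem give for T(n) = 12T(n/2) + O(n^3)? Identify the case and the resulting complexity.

Master Theorem for T(n) = 12T(n/2) + O(n^3):

a = 12, b = 2, c = 3
log_b(a) = log_2(12) = 3.5850

Case 1: c = 3 < log_2(12) = 3.5850
T(n) = O(n^(log_2 12))

For T(n) = 12T(n/2) + O(n^3): log_2(12) = 3.5850. This is Case 1 of the Master Theorem (c < log_b(a), work dominated by leaves), giving O(n^(log_2 12)).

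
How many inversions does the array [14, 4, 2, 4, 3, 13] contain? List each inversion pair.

Finding inversions in [14, 4, 2, 4, 3, 13]:

(0, 1): arr[0]=14 > arr[1]=4
(0, 2): arr[0]=14 > arr[2]=2
(0, 3): arr[0]=14 > arr[3]=4
(0, 4): arr[0]=14 > arr[4]=3
(0, 5): arr[0]=14 > arr[5]=13
(1, 2): arr[1]=4 > arr[2]=2
(1, 4): arr[1]=4 > arr[4]=3
(3, 4): arr[3]=4 > arr[4]=3

Total inversions: 8

The array has 8 inversion(s): (0,1), (0,2), (0,3), (0,4), (0,5), (1,2), (1,4), (3,4). Each pair (i,j) satisfies i < j and arr[i] > arr[j].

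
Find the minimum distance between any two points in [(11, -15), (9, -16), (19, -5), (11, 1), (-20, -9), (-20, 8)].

Computing all pairwise distances among 6 points:

d((11, -15), (9, -16)) = 2.2361 <-- minimum
d((11, -15), (19, -5)) = 12.8062
d((11, -15), (11, 1)) = 16.0
d((11, -15), (-20, -9)) = 31.5753
d((11, -15), (-20, 8)) = 38.6005
d((9, -16), (19, -5)) = 14.8661
d((9, -16), (11, 1)) = 17.1172
d((9, -16), (-20, -9)) = 29.8329
d((9, -16), (-20, 8)) = 37.6431
d((19, -5), (11, 1)) = 10.0
d((19, -5), (-20, -9)) = 39.2046
d((19, -5), (-20, 8)) = 41.1096
d((11, 1), (-20, -9)) = 32.573
d((11, 1), (-20, 8)) = 31.7805
d((-20, -9), (-20, 8)) = 17.0

Closest pair: (11, -15) and (9, -16) with distance 2.2361

The closest pair is (11, -15) and (9, -16) with Euclidean distance 2.2361. For 6 points, brute-force pairwise comparison is shown above. For large n, the divide-and-conquer algorithm (sort by x, recurse on halves, check the dividing strip) achieves O(n log n).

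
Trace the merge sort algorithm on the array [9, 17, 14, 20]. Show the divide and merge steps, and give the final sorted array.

Merge sort trace:

Split: [9, 17, 14, 20] -> [9, 17] and [14, 20]
  Split: [9, 17] -> [9] and [17]
  Merge: [9] + [17] -> [9, 17]
  Split: [14, 20] -> [14] and [20]
  Merge: [14] + [20] -> [14, 20]
Merge: [9, 17] + [14, 20] -> [9, 14, 17, 20]

Final sorted array: [9, 14, 17, 20]

The merge sort proceeds by recursively splitting the array and merging sorted halves.
After all merges, the sorted array is [9, 14, 17, 20].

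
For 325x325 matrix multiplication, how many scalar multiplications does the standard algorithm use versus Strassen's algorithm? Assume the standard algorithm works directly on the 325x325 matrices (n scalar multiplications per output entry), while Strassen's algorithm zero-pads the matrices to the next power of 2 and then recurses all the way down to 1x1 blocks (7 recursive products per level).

Matrix multiplication for 325x325 matrices:

Strassen's algorithm requires power-of-2 dimensions. Pad 325x325 to 512x512 (next power of 2).

Standard algorithm: 325^3 = 34328125 multiplications
Strassen's algorithm: 7^(log2(512)) = 7^9 = 40353607 multiplications
Difference: 34328125 - 40353607 = -6025482 (Strassen uses MORE here due to padding overhead — for small or just-over-power-of-2 n, padding can outweigh the per-level savings)

Standard: 34328125 multiplications (325^3). Strassen: 40353607 multiplications (7^9, after padding to 512x512). Strassen reduces 8 recursive multiplications to 7 at each level.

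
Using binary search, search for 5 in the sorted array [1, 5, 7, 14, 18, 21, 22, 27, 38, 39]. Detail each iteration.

Binary search for 5 in [1, 5, 7, 14, 18, 21, 22, 27, 38, 39]:

lo=0, hi=9, mid=4, arr[mid]=18 -> 18 > 5, search left half
lo=0, hi=3, mid=1, arr[mid]=5 -> Found target at index 1!

Binary search finds 5 at index 1 after 2 comparisons. The search repeatedly halves the search space by comparing with the middle element.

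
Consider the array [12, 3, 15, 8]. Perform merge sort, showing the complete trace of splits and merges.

Merge sort trace:

Split: [12, 3, 15, 8] -> [12, 3] and [15, 8]
  Split: [12, 3] -> [12] and [3]
  Merge: [12] + [3] -> [3, 12]
  Split: [15, 8] -> [15] and [8]
  Merge: [15] + [8] -> [8, 15]
Merge: [3, 12] + [8, 15] -> [3, 8, 12, 15]

Final sorted array: [3, 8, 12, 15]

The merge sort proceeds by recursively splitting the array and merging sorted halves.
After all merges, the sorted array is [3, 8, 12, 15].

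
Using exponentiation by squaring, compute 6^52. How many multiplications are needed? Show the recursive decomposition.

Computing 6^52 by squaring (build up from 6^1; each line after the first costs one multiplication):

6^1 = 6
6^2 = (6^1)^2 = 6^2 = 36
6^3 = 6 * 6^2 = 6 * 36 = 216
6^6 = (6^3)^2 = 216^2 = 46656
6^12 = (6^6)^2 = 46656^2 = 2176782336
6^13 = 6 * 6^12 = 6 * 2176782336 = 13060694016
6^26 = (6^13)^2 = 13060694016^2 = 170581728179578208256
6^52 = (6^26)^2 = 170581728179578208256^2 = 29098125988731506183153025616435306561536

Result: 29098125988731506183153025616435306561536
Multiplications needed: 7 (7 lines after 6^1)

6^52 = 29098125988731506183153025616435306561536. Using exponentiation by squaring, this requires 7 multiplications. The key idea: if the exponent is even, square the half-power; if odd, multiply by the base once.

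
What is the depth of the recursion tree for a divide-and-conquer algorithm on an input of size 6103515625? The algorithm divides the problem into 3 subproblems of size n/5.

For divide and conquer with division factor 5:

Problem sizes at each level:
Level 0: 6103515625
Level 1: 1220703125
Level 2: 244140625
Level 3: 48828125
Level 4: 9765625
Level 5: 1953125
Level 6: 390625
Level 7: 78125
Level 8: 15625
Level 9: 3125
Level 10: 625
Level 11: 125
Level 12: 25
Level 13: 5
Level 14: 1

The root is level 0 and the size-1 base case is level 14 (the tree spans levels 0 through 14, i.e. 15 levels counting the root), so the depth is the number of divisions: log_5(6103515625) = 14

The recursion tree depth is log_5(6103515625) = 14. At each level, the problem size is divided by 5, so it takes 14 divisions to reduce to a base case of size 1. The algorithm makes 3 recursive calls at each level.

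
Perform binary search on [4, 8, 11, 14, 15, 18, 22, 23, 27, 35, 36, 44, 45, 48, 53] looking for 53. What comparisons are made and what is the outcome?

Binary search for 53 in [4, 8, 11, 14, 15, 18, 22, 23, 27, 35, 36, 44, 45, 48, 53]:

lo=0, hi=14, mid=7, arr[mid]=23 -> 23 < 53, search right half
lo=8, hi=14, mid=11, arr[mid]=44 -> 44 < 53, search right half
lo=12, hi=14, mid=13, arr[mid]=48 -> 48 < 53, search right half
lo=14, hi=14, mid=14, arr[mid]=53 -> Found target at index 14!

Binary search finds 53 at index 14 after 4 comparisons. The search repeatedly halves the search space by comparing with the middle element.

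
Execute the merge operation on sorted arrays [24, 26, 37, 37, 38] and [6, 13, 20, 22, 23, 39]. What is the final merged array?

Merging process:

Compare 24 vs 6: take 6 from right. Merged: [6]
Compare 24 vs 13: take 13 from right. Merged: [6, 13]
Compare 24 vs 20: take 20 from right. Merged: [6, 13, 20]
Compare 24 vs 22: take 22 from right. Merged: [6, 13, 20, 22]
Compare 24 vs 23: take 23 from right. Merged: [6, 13, 20, 22, 23]
Compare 24 vs 39: take 24 from left. Merged: [6, 13, 20, 22, 23, 24]
Compare 26 vs 39: take 26 from left. Merged: [6, 13, 20, 22, 23, 24, 26]
Compare 37 vs 39: take 37 from left. Merged: [6, 13, 20, 22, 23, 24, 26, 37]
Compare 37 vs 39: take 37 from left. Merged: [6, 13, 20, 22, 23, 24, 26, 37, 37]
Compare 38 vs 39: take 38 from left. Merged: [6, 13, 20, 22, 23, 24, 26, 37, 37, 38]
Append remaining from right: [39]. Merged: [6, 13, 20, 22, 23, 24, 26, 37, 37, 38, 39]

Final merged array: [6, 13, 20, 22, 23, 24, 26, 37, 37, 38, 39]
Total comparisons: 10

The merged array is [6, 13, 20, 22, 23, 24, 26, 37, 37, 38, 39], requiring 10 comparisons. The merge step runs in O(n) time where n is the total number of elements.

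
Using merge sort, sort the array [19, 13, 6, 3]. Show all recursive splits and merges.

Merge sort trace:

Split: [19, 13, 6, 3] -> [19, 13] and [6, 3]
  Split: [19, 13] -> [19] and [13]
  Merge: [19] + [13] -> [13, 19]
  Split: [6, 3] -> [6] and [3]
  Merge: [6] + [3] -> [3, 6]
Merge: [13, 19] + [3, 6] -> [3, 6, 13, 19]

Final sorted array: [3, 6, 13, 19]

The merge sort proceeds by recursively splitting the array and merging sorted halves.
After all merges, the sorted array is [3, 6, 13, 19].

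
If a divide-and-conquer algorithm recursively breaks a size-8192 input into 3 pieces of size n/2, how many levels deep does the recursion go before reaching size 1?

For divide and conquer with division factor 2:

Problem sizes at each level:
Level 0: 8192
Level 1: 4096
Level 2: 2048
Level 3: 1024
Level 4: 512
Level 5: 256
Level 6: 128
Level 7: 64
Level 8: 32
Level 9: 16
Level 10: 8
Level 11: 4
Level 12: 2
Level 13: 1

The root is level 0 and the size-1 base case is level 13 (the tree spans levels 0 through 13, i.e. 14 levels counting the root), so the depth is the number of divisions: log_2(8192) = 13

The recursion tree depth is log_2(8192) = 13. At each level, the problem size is divided by 2, so it takes 13 divisions to reduce to a base case of size 1. The algorithm makes 3 recursive calls at each level.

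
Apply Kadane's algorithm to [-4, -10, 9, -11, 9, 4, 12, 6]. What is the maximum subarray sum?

Using Kadane's algorithm on [-4, -10, 9, -11, 9, 4, 12, 6]:

Scanning through the array:
Position 1 (value -10): max_ending_here = -10, max_so_far = -4
Position 2 (value 9): max_ending_here = 9, max_so_far = 9
Position 3 (value -11): max_ending_here = -2, max_so_far = 9
Position 4 (value 9): max_ending_here = 9, max_so_far = 9
Position 5 (value 4): max_ending_here = 13, max_so_far = 13
Position 6 (value 12): max_ending_here = 25, max_so_far = 25
Position 7 (value 6): max_ending_here = 31, max_so_far = 31

Maximum subarray: [9, 4, 12, 6]
Maximum sum: 31

The maximum subarray is [9, 4, 12, 6] with sum 31. This subarray runs from index 4 to index 7.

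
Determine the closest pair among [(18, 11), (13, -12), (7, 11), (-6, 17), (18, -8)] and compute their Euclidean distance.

Computing all pairwise distances among 5 points:

d((18, 11), (13, -12)) = 23.5372
d((18, 11), (7, 11)) = 11.0
d((18, 11), (-6, 17)) = 24.7386
d((18, 11), (18, -8)) = 19.0
d((13, -12), (7, 11)) = 23.7697
d((13, -12), (-6, 17)) = 34.6699
d((13, -12), (18, -8)) = 6.4031 <-- minimum
d((7, 11), (-6, 17)) = 14.3178
d((7, 11), (18, -8)) = 21.9545
d((-6, 17), (18, -8)) = 34.6554

Closest pair: (13, -12) and (18, -8) with distance 6.4031

The closest pair is (13, -12) and (18, -8) with Euclidean distance 6.4031. For 5 points, brute-force pairwise comparison is shown above. For large n, the divide-and-conquer algorithm (sort by x, recurse on halves, check the dividing strip) achieves O(n log n).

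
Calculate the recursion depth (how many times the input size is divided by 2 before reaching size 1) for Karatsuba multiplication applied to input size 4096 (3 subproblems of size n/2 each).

For divide and conquer with division factor 2:

Problem sizes at each level:
Level 0: 4096
Level 1: 2048
Level 2: 1024
Level 3: 512
Level 4: 256
Level 5: 128
Level 6: 64
Level 7: 32
Level 8: 16
Level 9: 8
Level 10: 4
Level 11: 2
Level 12: 1

The root is level 0 and the size-1 base case is level 12 (the tree spans levels 0 through 12, i.e. 13 levels counting the root), so the depth is the number of divisions: log_2(4096) = 12

The recursion tree depth is log_2(4096) = 12. At each level, the problem size is divided by 2, so it takes 12 divisions to reduce to a base case of size 1. The algorithm makes 3 recursive calls at each level.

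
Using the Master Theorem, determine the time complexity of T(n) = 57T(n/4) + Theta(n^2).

Master Theorem for T(n) = 57T(n/4) + O(n^2):

a = 57, b = 4, c = 2
log_b(a) = log_4(57) = 2.9164

Case 1: c = 2 < log_4(57) = 2.9164
T(n) = O(n^(log_4 57))

For T(n) = 57T(n/4) + O(n^2): log_4(57) = 2.9164. This is Case 1 of the Master Theorem (c < log_b(a), work dominated by leaves), giving O(n^(log_4 57)).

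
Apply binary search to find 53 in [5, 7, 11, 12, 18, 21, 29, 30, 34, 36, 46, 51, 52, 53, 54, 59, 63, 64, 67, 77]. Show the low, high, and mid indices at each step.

Binary search for 53 in [5, 7, 11, 12, 18, 21, 29, 30, 34, 36, 46, 51, 52, 53, 54, 59, 63, 64, 67, 77]:

lo=0, hi=19, mid=9, arr[mid]=36 -> 36 < 53, search right half
lo=10, hi=19, mid=14, arr[mid]=54 -> 54 > 53, search left half
lo=10, hi=13, mid=11, arr[mid]=51 -> 51 < 53, search right half
lo=12, hi=13, mid=12, arr[mid]=52 -> 52 < 53, search right half
lo=13, hi=13, mid=13, arr[mid]=53 -> Found target at index 13!

Binary search finds 53 at index 13 after 5 comparisons. The search repeatedly halves the search space by comparing with the middle element.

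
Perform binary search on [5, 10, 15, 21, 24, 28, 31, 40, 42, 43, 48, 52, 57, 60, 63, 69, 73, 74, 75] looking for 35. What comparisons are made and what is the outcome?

Binary search for 35 in [5, 10, 15, 21, 24, 28, 31, 40, 42, 43, 48, 52, 57, 60, 63, 69, 73, 74, 75]:

lo=0, hi=18, mid=9, arr[mid]=43 -> 43 > 35, search left half
lo=0, hi=8, mid=4, arr[mid]=24 -> 24 < 35, search right half
lo=5, hi=8, mid=6, arr[mid]=31 -> 31 < 35, search right half
lo=7, hi=8, mid=7, arr[mid]=40 -> 40 > 35, search left half
lo=7 > hi=6, target 35 not found

Binary search determines that 35 is not in the array after 4 comparisons. The search space was exhausted without finding the target.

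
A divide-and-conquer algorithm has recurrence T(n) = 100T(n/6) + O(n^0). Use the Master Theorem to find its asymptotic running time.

Master Theorem for T(n) = 100T(n/6) + O(n^0):

a = 100, b = 6, c = 0
log_b(a) = log_6(100) = 2.5702

Case 1: c = 0 < log_6(100) = 2.5702
T(n) = O(n^(log_6 100))

For T(n) = 100T(n/6) + O(n^0): log_6(100) = 2.5702. This is Case 1 of the Master Theorem (c < log_b(a), work dominated by leaves), giving O(n^(log_6 100)).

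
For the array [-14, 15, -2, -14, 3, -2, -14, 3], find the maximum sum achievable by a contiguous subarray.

Using Kadane's algorithm on [-14, 15, -2, -14, 3, -2, -14, 3]:

Scanning through the array:
Position 1 (value 15): max_ending_here = 15, max_so_far = 15
Position 2 (value -2): max_ending_here = 13, max_so_far = 15
Position 3 (value -14): max_ending_here = -1, max_so_far = 15
Position 4 (value 3): max_ending_here = 3, max_so_far = 15
Position 5 (value -2): max_ending_here = 1, max_so_far = 15
Position 6 (value -14): max_ending_here = -13, max_so_far = 15
Position 7 (value 3): max_ending_here = 3, max_so_far = 15

Maximum subarray: [15]
Maximum sum: 15

The maximum subarray is [15] with sum 15. This subarray runs from index 1 to index 1.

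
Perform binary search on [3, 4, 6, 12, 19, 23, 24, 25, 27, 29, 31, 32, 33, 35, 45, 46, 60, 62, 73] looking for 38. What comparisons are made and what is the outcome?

Binary search for 38 in [3, 4, 6, 12, 19, 23, 24, 25, 27, 29, 31, 32, 33, 35, 45, 46, 60, 62, 73]:

lo=0, hi=18, mid=9, arr[mid]=29 -> 29 < 38, search right half
lo=10, hi=18, mid=14, arr[mid]=45 -> 45 > 38, search left half
lo=10, hi=13, mid=11, arr[mid]=32 -> 32 < 38, search right half
lo=12, hi=13, mid=12, arr[mid]=33 -> 33 < 38, search right half
lo=13, hi=13, mid=13, arr[mid]=35 -> 35 < 38, search right half
lo=14 > hi=13, target 38 not found

Binary search determines that 38 is not in the array after 5 comparisons. The search space was exhausted without finding the target.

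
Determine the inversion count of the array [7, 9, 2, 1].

Finding inversions in [7, 9, 2, 1]:

(0, 2): arr[0]=7 > arr[2]=2
(0, 3): arr[0]=7 > arr[3]=1
(1, 2): arr[1]=9 > arr[2]=2
(1, 3): arr[1]=9 > arr[3]=1
(2, 3): arr[2]=2 > arr[3]=1

Total inversions: 5

The array has 5 inversion(s): (0,2), (0,3), (1,2), (1,3), (2,3). Each pair (i,j) satisfies i < j and arr[i] > arr[j].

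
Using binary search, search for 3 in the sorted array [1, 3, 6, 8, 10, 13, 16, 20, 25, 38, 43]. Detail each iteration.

Binary search for 3 in [1, 3, 6, 8, 10, 13, 16, 20, 25, 38, 43]:

lo=0, hi=10, mid=5, arr[mid]=13 -> 13 > 3, search left half
lo=0, hi=4, mid=2, arr[mid]=6 -> 6 > 3, search left half
lo=0, hi=1, mid=0, arr[mid]=1 -> 1 < 3, search right half
lo=1, hi=1, mid=1, arr[mid]=3 -> Found target at index 1!

Binary search finds 3 at index 1 after 4 comparisons. The search repeatedly halves the search space by comparing with the middle element.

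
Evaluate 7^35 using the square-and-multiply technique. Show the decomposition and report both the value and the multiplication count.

Computing 7^35 by squaring (build up from 7^1; each line after the first costs one multiplication):

7^1 = 7
7^2 = (7^1)^2 = 7^2 = 49
7^4 = (7^2)^2 = 49^2 = 2401
7^8 = (7^4)^2 = 2401^2 = 5764801
7^16 = (7^8)^2 = 5764801^2 = 33232930569601
7^17 = 7 * 7^16 = 7 * 33232930569601 = 232630513987207
7^34 = (7^17)^2 = 232630513987207^2 = 54116956037952111668959660849
7^35 = 7 * 7^34 = 7 * 54116956037952111668959660849 = 378818692265664781682717625943

Result: 378818692265664781682717625943
Multiplications needed: 7 (7 lines after 7^1)

7^35 = 378818692265664781682717625943. Using exponentiation by squaring, this requires 7 multiplications. The key idea: if the exponent is even, square the half-power; if odd, multiply by the base once.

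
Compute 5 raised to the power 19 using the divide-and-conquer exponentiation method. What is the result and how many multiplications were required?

Computing 5^19 by squaring (build up from 5^1; each line after the first costs one multiplication):

5^1 = 5
5^2 = (5^1)^2 = 5^2 = 25
5^4 = (5^2)^2 = 25^2 = 625
5^8 = (5^4)^2 = 625^2 = 390625
5^9 = 5 * 5^8 = 5 * 390625 = 1953125
5^18 = (5^9)^2 = 1953125^2 = 3814697265625
5^19 = 5 * 5^18 = 5 * 3814697265625 = 19073486328125

Result: 19073486328125
Multiplications needed: 6 (6 lines after 5^1)

5^19 = 19073486328125. Using exponentiation by squaring, this requires 6 multiplications. The key idea: if the exponent is even, square the half-power; if odd, multiply by the base once.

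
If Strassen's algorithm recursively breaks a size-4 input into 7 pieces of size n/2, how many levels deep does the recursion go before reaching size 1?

For divide and conquer with division factor 2:

Problem sizes at each level:
Level 0: 4
Level 1: 2
Level 2: 1

The root is level 0 and the size-1 base case is level 2 (the tree spans levels 0 through 2, i.e. 3 levels counting the root), so the depth is the number of divisions: log_2(4) = 2

The recursion tree depth is log_2(4) = 2. At each level, the problem size is divided by 2, so it takes 2 divisions to reduce to a base case of size 1. The algorithm makes 7 recursive calls at each level.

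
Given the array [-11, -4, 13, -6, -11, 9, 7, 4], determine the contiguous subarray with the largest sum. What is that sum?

Using Kadane's algorithm on [-11, -4, 13, -6, -11, 9, 7, 4]:

Scanning through the array:
Position 1 (value -4): max_ending_here = -4, max_so_far = -4
Position 2 (value 13): max_ending_here = 13, max_so_far = 13
Position 3 (value -6): max_ending_here = 7, max_so_far = 13
Position 4 (value -11): max_ending_here = -4, max_so_far = 13
Position 5 (value 9): max_ending_here = 9, max_so_far = 13
Position 6 (value 7): max_ending_here = 16, max_so_far = 16
Position 7 (value 4): max_ending_here = 20, max_so_far = 20

Maximum subarray: [9, 7, 4]
Maximum sum: 20

The maximum subarray is [9, 7, 4] with sum 20. This subarray runs from index 5 to index 7.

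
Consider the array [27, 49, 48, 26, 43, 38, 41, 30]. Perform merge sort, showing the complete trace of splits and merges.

Merge sort trace:

Split: [27, 49, 48, 26, 43, 38, 41, 30] -> [27, 49, 48, 26] and [43, 38, 41, 30]
  Split: [27, 49, 48, 26] -> [27, 49] and [48, 26]
    Split: [27, 49] -> [27] and [49]
    Merge: [27] + [49] -> [27, 49]
    Split: [48, 26] -> [48] and [26]
    Merge: [48] + [26] -> [26, 48]
  Merge: [27, 49] + [26, 48] -> [26, 27, 48, 49]
  Split: [43, 38, 41, 30] -> [43, 38] and [41, 30]
    Split: [43, 38] -> [43] and [38]
    Merge: [43] + [38] -> [38, 43]
    Split: [41, 30] -> [41] and [30]
    Merge: [41] + [30] -> [30, 41]
  Merge: [38, 43] + [30, 41] -> [30, 38, 41, 43]
Merge: [26, 27, 48, 49] + [30, 38, 41, 43] -> [26, 27, 30, 38, 41, 43, 48, 49]

Final sorted array: [26, 27, 30, 38, 41, 43, 48, 49]

The merge sort proceeds by recursively splitting the array and merging sorted halves.
After all merges, the sorted array is [26, 27, 30, 38, 41, 43, 48, 49].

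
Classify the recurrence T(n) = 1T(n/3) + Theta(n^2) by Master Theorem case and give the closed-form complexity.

Master Theorem for T(n) = 1T(n/3) + O(n^2):

a = 1, b = 3, c = 2
log_b(a) = log_3(1) = 0.0000

Case 3: c = 2 > log_3(1) = 0.0000
T(n) = O(n^2) = O(n^2)

For T(n) = 1T(n/3) + O(n^2): log_3(1) = 0.0000. This is Case 3 of the Master Theorem (c > log_b(a), work dominated by root), giving O(n^2).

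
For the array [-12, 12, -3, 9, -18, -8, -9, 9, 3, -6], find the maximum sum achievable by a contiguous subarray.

Using Kadane's algorithm on [-12, 12, -3, 9, -18, -8, -9, 9, 3, -6]:

Scanning through the array:
Position 1 (value 12): max_ending_here = 12, max_so_far = 12
Position 2 (value -3): max_ending_here = 9, max_so_far = 12
Position 3 (value 9): max_ending_here = 18, max_so_far = 18
Position 4 (value -18): max_ending_here = 0, max_so_far = 18
Position 5 (value -8): max_ending_here = -8, max_so_far = 18
Position 6 (value -9): max_ending_here = -9, max_so_far = 18
Position 7 (value 9): max_ending_here = 9, max_so_far = 18
Position 8 (value 3): max_ending_here = 12, max_so_far = 18
Position 9 (value -6): max_ending_here = 6, max_so_far = 18

Maximum subarray: [12, -3, 9]
Maximum sum: 18

The maximum subarray is [12, -3, 9] with sum 18. This subarray runs from index 1 to index 3.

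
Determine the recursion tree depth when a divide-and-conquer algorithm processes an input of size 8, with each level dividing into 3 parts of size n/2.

For divide and conquer with division factor 2:

Problem sizes at each level:
Level 0: 8
Level 1: 4
Level 2: 2
Level 3: 1

The root is level 0 and the size-1 base case is level 3 (the tree spans levels 0 through 3, i.e. 4 levels counting the root), so the depth is the number of divisions: log_2(8) = 3

The recursion tree depth is log_2(8) = 3. At each level, the problem size is divided by 2, so it takes 3 divisions to reduce to a base case of size 1. The algorithm makes 3 recursive calls at each level.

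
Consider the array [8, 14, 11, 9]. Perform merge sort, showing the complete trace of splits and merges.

Merge sort trace:

Split: [8, 14, 11, 9] -> [8, 14] and [11, 9]
  Split: [8, 14] -> [8] and [14]
  Merge: [8] + [14] -> [8, 14]
  Split: [11, 9] -> [11] and [9]
  Merge: [11] + [9] -> [9, 11]
Merge: [8, 14] + [9, 11] -> [8, 9, 11, 14]

Final sorted array: [8, 9, 11, 14]

The merge sort proceeds by recursively splitting the array and merging sorted halves.
After all merges, the sorted array is [8, 9, 11, 14].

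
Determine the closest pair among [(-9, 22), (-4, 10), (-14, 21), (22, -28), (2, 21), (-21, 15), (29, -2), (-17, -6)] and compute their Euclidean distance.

Computing all pairwise distances among 8 points:

d((-9, 22), (-4, 10)) = 13.0
d((-9, 22), (-14, 21)) = 5.099 <-- minimum
d((-9, 22), (22, -28)) = 58.8303
d((-9, 22), (2, 21)) = 11.0454
d((-9, 22), (-21, 15)) = 13.8924
d((-9, 22), (29, -2)) = 44.9444
d((-9, 22), (-17, -6)) = 29.1204
d((-4, 10), (-14, 21)) = 14.8661
d((-4, 10), (22, -28)) = 46.0435
d((-4, 10), (2, 21)) = 12.53
d((-4, 10), (-21, 15)) = 17.72
d((-4, 10), (29, -2)) = 35.1141
d((-4, 10), (-17, -6)) = 20.6155
d((-14, 21), (22, -28)) = 60.803
d((-14, 21), (2, 21)) = 16.0
d((-14, 21), (-21, 15)) = 9.2195
d((-14, 21), (29, -2)) = 48.7647
d((-14, 21), (-17, -6)) = 27.1662
d((22, -28), (2, 21)) = 52.9245
d((22, -28), (-21, 15)) = 60.8112
d((22, -28), (29, -2)) = 26.9258
d((22, -28), (-17, -6)) = 44.7772
d((2, 21), (-21, 15)) = 23.7697
d((2, 21), (29, -2)) = 35.4683
d((2, 21), (-17, -6)) = 33.0151
d((-21, 15), (29, -2)) = 52.811
d((-21, 15), (-17, -6)) = 21.3776
d((29, -2), (-17, -6)) = 46.1736

Closest pair: (-9, 22) and (-14, 21) with distance 5.099

The closest pair is (-9, 22) and (-14, 21) with Euclidean distance 5.099. For 8 points, brute-force pairwise comparison is shown above. For large n, the divide-and-conquer algorithm (sort by x, recurse on halves, check the dividing strip) achieves O(n log n).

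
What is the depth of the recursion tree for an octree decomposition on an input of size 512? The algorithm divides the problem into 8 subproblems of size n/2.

For divide and conquer with division factor 2:

Problem sizes at each level:
Level 0: 512
Level 1: 256
Level 2: 128
Level 3: 64
Level 4: 32
Level 5: 16
Level 6: 8
Level 7: 4
Level 8: 2
Level 9: 1

The root is level 0 and the size-1 base case is level 9 (the tree spans levels 0 through 9, i.e. 10 levels counting the root), so the depth is the number of divisions: log_2(512) = 9

The recursion tree depth is log_2(512) = 9. At each level, the problem size is divided by 2, so it takes 9 divisions to reduce to a base case of size 1. The algorithm makes 8 recursive calls at each level.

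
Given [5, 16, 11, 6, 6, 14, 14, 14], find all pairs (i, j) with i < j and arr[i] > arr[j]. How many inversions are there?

Finding inversions in [5, 16, 11, 6, 6, 14, 14, 14]:

(1, 2): arr[1]=16 > arr[2]=11
(1, 3): arr[1]=16 > arr[3]=6
(1, 4): arr[1]=16 > arr[4]=6
(1, 5): arr[1]=16 > arr[5]=14
(1, 6): arr[1]=16 > arr[6]=14
(1, 7): arr[1]=16 > arr[7]=14
(2, 3): arr[2]=11 > arr[3]=6
(2, 4): arr[2]=11 > arr[4]=6

Total inversions: 8

The array has 8 inversion(s): (1,2), (1,3), (1,4), (1,5), (1,6), (1,7), (2,3), (2,4). Each pair (i,j) satisfies i < j and arr[i] > arr[j].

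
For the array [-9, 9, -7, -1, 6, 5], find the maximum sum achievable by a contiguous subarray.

Using Kadane's algorithm on [-9, 9, -7, -1, 6, 5]:

Scanning through the array:
Position 1 (value 9): max_ending_here = 9, max_so_far = 9
Position 2 (value -7): max_ending_here = 2, max_so_far = 9
Position 3 (value -1): max_ending_here = 1, max_so_far = 9
Position 4 (value 6): max_ending_here = 7, max_so_far = 9
Position 5 (value 5): max_ending_here = 12, max_so_far = 12

Maximum subarray: [9, -7, -1, 6, 5]
Maximum sum: 12

The maximum subarray is [9, -7, -1, 6, 5] with sum 12. This subarray runs from index 1 to index 5.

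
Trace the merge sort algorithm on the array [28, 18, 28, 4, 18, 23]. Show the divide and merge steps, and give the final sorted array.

Merge sort trace:

Split: [28, 18, 28, 4, 18, 23] -> [28, 18, 28] and [4, 18, 23]
  Split: [28, 18, 28] -> [28] and [18, 28]
    Split: [18, 28] -> [18] and [28]
    Merge: [18] + [28] -> [18, 28]
  Merge: [28] + [18, 28] -> [18, 28, 28]
  Split: [4, 18, 23] -> [4] and [18, 23]
    Split: [18, 23] -> [18] and [23]
    Merge: [18] + [23] -> [18, 23]
  Merge: [4] + [18, 23] -> [4, 18, 23]
Merge: [18, 28, 28] + [4, 18, 23] -> [4, 18, 18, 23, 28, 28]

Final sorted array: [4, 18, 18, 23, 28, 28]

The merge sort proceeds by recursively splitting the array and merging sorted halves.
After all merges, the sorted array is [4, 18, 18, 23, 28, 28].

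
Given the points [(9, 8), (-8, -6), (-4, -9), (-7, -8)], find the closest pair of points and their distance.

Computing all pairwise distances among 4 points:

d((9, 8), (-8, -6)) = 22.0227
d((9, 8), (-4, -9)) = 21.4009
d((9, 8), (-7, -8)) = 22.6274
d((-8, -6), (-4, -9)) = 5.0
d((-8, -6), (-7, -8)) = 2.2361 <-- minimum
d((-4, -9), (-7, -8)) = 3.1623

Closest pair: (-8, -6) and (-7, -8) with distance 2.2361

The closest pair is (-8, -6) and (-7, -8) with Euclidean distance 2.2361. For 4 points, brute-force pairwise comparison is shown above. For large n, the divide-and-conquer algorithm (sort by x, recurse on halves, check the dividing strip) achieves O(n log n).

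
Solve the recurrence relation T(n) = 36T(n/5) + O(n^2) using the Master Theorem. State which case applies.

Master Theorem for T(n) = 36T(n/5) + O(n^2):

a = 36, b = 5, c = 2
log_b(a) = log_5(36) = 2.2266

Case 1: c = 2 < log_5(36) = 2.2266
T(n) = O(n^(log_5 36))

For T(n) = 36T(n/5) + O(n^2): log_5(36) = 2.2266. This is Case 1 of the Master Theorem (c < log_b(a), work dominated by leaves), giving O(n^(log_5 36)).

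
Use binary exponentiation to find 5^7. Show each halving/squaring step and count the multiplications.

Computing 5^7 by squaring (build up from 5^1; each line after the first costs one multiplication):

5^1 = 5
5^2 = (5^1)^2 = 5^2 = 25
5^3 = 5 * 5^2 = 5 * 25 = 125
5^6 = (5^3)^2 = 125^2 = 15625
5^7 = 5 * 5^6 = 5 * 15625 = 78125

Result: 78125
Multiplications needed: 4 (4 lines after 5^1)

5^7 = 78125. Using exponentiation by squaring, this requires 4 multiplications. The key idea: if the exponent is even, square the half-power; if odd, multiply by the base once.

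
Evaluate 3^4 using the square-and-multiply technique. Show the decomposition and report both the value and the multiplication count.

Computing 3^4 by squaring (build up from 3^1; each line after the first costs one multiplication):

3^1 = 3
3^2 = (3^1)^2 = 3^2 = 9
3^4 = (3^2)^2 = 9^2 = 81

Result: 81
Multiplications needed: 2 (2 lines after 3^1)

3^4 = 81. Using exponentiation by squaring, this requires 2 multiplications. The key idea: if the exponent is even, square the half-power; if odd, multiply by the base once.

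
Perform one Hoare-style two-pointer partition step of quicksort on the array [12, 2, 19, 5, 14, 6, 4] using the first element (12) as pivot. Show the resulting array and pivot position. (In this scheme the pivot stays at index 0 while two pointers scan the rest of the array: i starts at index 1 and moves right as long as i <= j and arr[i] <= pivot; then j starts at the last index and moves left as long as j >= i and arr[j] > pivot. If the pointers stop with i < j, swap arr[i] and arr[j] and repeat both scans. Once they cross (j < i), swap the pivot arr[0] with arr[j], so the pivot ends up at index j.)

Hoare-style two-pointer partition with pivot = 12:

Initial array: [12, 2, 19, 5, 14, 6, 4]

Pointers start at i = 1, j = 6.
i stops at index 2 (arr[2]=19 > 12), j stops at index 6 (arr[6]=4 <= 12): swap arr[2] and arr[6], array becomes [12, 2, 4, 5, 14, 6, 19]
i stops at index 4 (arr[4]=14 > 12), j stops at index 5 (arr[5]=6 <= 12): swap arr[4] and arr[5], array becomes [12, 2, 4, 5, 6, 14, 19]
i ends at 5, j ends at 4: the pointers have crossed (j < i), so scanning stops.

Swap pivot arr[0] with arr[4] to place pivot at position 4: [6, 2, 4, 5, 12, 14, 19]
Pivot position: 4

After partitioning with pivot 12, the array becomes [6, 2, 4, 5, 12, 14, 19]. The pivot is placed at index 4. All elements to the left of the pivot are <= 12, and all elements to the right are > 12.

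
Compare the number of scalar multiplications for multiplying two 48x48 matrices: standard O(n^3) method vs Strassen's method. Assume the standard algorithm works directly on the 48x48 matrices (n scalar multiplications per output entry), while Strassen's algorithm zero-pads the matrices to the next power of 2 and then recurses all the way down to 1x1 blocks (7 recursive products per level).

Matrix multiplication for 48x48 matrices:

Strassen's algorithm requires power-of-2 dimensions. Pad 48x48 to 64x64 (next power of 2).

Standard algorithm: 48^3 = 110592 multiplications
Strassen's algorithm: 7^(log2(64)) = 7^6 = 117649 multiplications
Difference: 110592 - 117649 = -7057 (Strassen uses MORE here due to padding overhead — for small or just-over-power-of-2 n, padding can outweigh the per-level savings)

Standard: 110592 multiplications (48^3). Strassen: 117649 multiplications (7^6, after padding to 64x64). Strassen reduces 8 recursive multiplications to 7 at each level.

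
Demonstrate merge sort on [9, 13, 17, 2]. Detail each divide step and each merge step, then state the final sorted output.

Merge sort trace:

Split: [9, 13, 17, 2] -> [9, 13] and [17, 2]
  Split: [9, 13] -> [9] and [13]
  Merge: [9] + [13] -> [9, 13]
  Split: [17, 2] -> [17] and [2]
  Merge: [17] + [2] -> [2, 17]
Merge: [9, 13] + [2, 17] -> [2, 9, 13, 17]

Final sorted array: [2, 9, 13, 17]

The merge sort proceeds by recursively splitting the array and merging sorted halves.
After all merges, the sorted array is [2, 9, 13, 17].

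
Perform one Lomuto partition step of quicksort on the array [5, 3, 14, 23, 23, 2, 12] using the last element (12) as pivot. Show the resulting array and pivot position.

Lomuto partition with pivot = 12:

Initial array: [5, 3, 14, 23, 23, 2, 12]

arr[0]=5 <= 12: swap with position 0, array becomes [5, 3, 14, 23, 23, 2, 12]
arr[1]=3 <= 12: swap with position 1, array becomes [5, 3, 14, 23, 23, 2, 12]
arr[2]=14 > 12: no swap
arr[3]=23 > 12: no swap
arr[4]=23 > 12: no swap
arr[5]=2 <= 12: swap with position 2, array becomes [5, 3, 2, 23, 23, 14, 12]

Place pivot at position 3: [5, 3, 2, 12, 23, 14, 23]
Pivot position: 3

After partitioning with pivot 12, the array becomes [5, 3, 2, 12, 23, 14, 23]. The pivot is placed at index 3. All elements to the left of the pivot are <= 12, and all elements to the right are > 12.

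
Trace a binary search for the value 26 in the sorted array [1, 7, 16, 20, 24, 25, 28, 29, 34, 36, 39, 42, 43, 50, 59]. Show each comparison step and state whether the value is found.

Binary search for 26 in [1, 7, 16, 20, 24, 25, 28, 29, 34, 36, 39, 42, 43, 50, 59]:

lo=0, hi=14, mid=7, arr[mid]=29 -> 29 > 26, search left half
lo=0, hi=6, mid=3, arr[mid]=20 -> 20 < 26, search right half
lo=4, hi=6, mid=5, arr[mid]=25 -> 25 < 26, search right half
lo=6, hi=6, mid=6, arr[mid]=28 -> 28 > 26, search left half
lo=6 > hi=5, target 26 not found

Binary search determines that 26 is not in the array after 4 comparisons. The search space was exhausted without finding the target.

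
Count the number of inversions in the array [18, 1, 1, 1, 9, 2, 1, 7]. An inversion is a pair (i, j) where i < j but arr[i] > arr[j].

Finding inversions in [18, 1, 1, 1, 9, 2, 1, 7]:

(0, 1): arr[0]=18 > arr[1]=1
(0, 2): arr[0]=18 > arr[2]=1
(0, 3): arr[0]=18 > arr[3]=1
(0, 4): arr[0]=18 > arr[4]=9
(0, 5): arr[0]=18 > arr[5]=2
(0, 6): arr[0]=18 > arr[6]=1
(0, 7): arr[0]=18 > arr[7]=7
(4, 5): arr[4]=9 > arr[5]=2
(4, 6): arr[4]=9 > arr[6]=1
(4, 7): arr[4]=9 > arr[7]=7
(5, 6): arr[5]=2 > arr[6]=1

Total inversions: 11

The array has 11 inversion(s): (0,1), (0,2), (0,3), (0,4), (0,5), (0,6), (0,7), (4,5), (4,6), (4,7), (5,6). Each pair (i,j) satisfies i < j and arr[i] > arr[j].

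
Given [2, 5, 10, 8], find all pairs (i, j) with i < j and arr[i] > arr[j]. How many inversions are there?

Finding inversions in [2, 5, 10, 8]:

(2, 3): arr[2]=10 > arr[3]=8

Total inversions: 1

The array has 1 inversion(s): (2,3). Each pair (i,j) satisfies i < j and arr[i] > arr[j].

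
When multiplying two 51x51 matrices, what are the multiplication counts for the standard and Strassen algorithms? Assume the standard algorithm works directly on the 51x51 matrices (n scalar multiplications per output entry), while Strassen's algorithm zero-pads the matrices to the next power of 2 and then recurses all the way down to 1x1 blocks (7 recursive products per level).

Matrix multiplication for 51x51 matrices:

Strassen's algorithm requires power-of-2 dimensions. Pad 51x51 to 64x64 (next power of 2).

Standard algorithm: 51^3 = 132651 multiplications
Strassen's algorithm: 7^(log2(64)) = 7^6 = 117649 multiplications
Savings: 132651 - 117649 = 15002 multiplications

Standard: 132651 multiplications (51^3). Strassen: 117649 multiplications (7^6, after padding to 64x64). Strassen reduces 8 recursive multiplications to 7 at each level.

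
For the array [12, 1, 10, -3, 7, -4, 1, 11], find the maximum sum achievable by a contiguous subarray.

Using Kadane's algorithm on [12, 1, 10, -3, 7, -4, 1, 11]:

Scanning through the array:
Position 1 (value 1): max_ending_here = 13, max_so_far = 13
Position 2 (value 10): max_ending_here = 23, max_so_far = 23
Position 3 (value -3): max_ending_here = 20, max_so_far = 23
Position 4 (value 7): max_ending_here = 27, max_so_far = 27
Position 5 (value -4): max_ending_here = 23, max_so_far = 27
Position 6 (value 1): max_ending_here = 24, max_so_far = 27
Position 7 (value 11): max_ending_here = 35, max_so_far = 35

Maximum subarray: [12, 1, 10, -3, 7, -4, 1, 11]
Maximum sum: 35

The maximum subarray is [12, 1, 10, -3, 7, -4, 1, 11] with sum 35. This subarray runs from index 0 to index 7.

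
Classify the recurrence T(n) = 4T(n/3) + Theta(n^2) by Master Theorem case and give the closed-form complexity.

Master Theorem for T(n) = 4T(n/3) + O(n^2):

a = 4, b = 3, c = 2
log_b(a) = log_3(4) = 1.2619

Case 3: c = 2 > log_3(4) = 1.2619
T(n) = O(n^2) = O(n^2)

For T(n) = 4T(n/3) + O(n^2): log_3(4) = 1.2619. This is Case 3 of the Master Theorem (c > log_b(a), work dominated by root), giving O(n^2).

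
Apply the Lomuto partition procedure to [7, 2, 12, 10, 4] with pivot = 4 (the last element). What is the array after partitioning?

Lomuto partition with pivot = 4:

Initial array: [7, 2, 12, 10, 4]

arr[0]=7 > 4: no swap
arr[1]=2 <= 4: swap with position 0, array becomes [2, 7, 12, 10, 4]
arr[2]=12 > 4: no swap
arr[3]=10 > 4: no swap

Place pivot at position 1: [2, 4, 12, 10, 7]
Pivot position: 1

After partitioning with pivot 4, the array becomes [2, 4, 12, 10, 7]. The pivot is placed at index 1. All elements to the left of the pivot are <= 4, and all elements to the right are > 4.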